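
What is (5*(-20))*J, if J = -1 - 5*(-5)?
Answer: -2400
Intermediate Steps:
J = 24 (J = -1 + 25 = 24)
(5*(-20))*J = (5*(-20))*24 = -100*24 = -2400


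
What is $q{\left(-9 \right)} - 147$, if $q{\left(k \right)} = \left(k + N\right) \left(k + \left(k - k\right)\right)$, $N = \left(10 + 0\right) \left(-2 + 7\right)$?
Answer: $-516$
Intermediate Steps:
$N = 50$ ($N = 10 \cdot 5 = 50$)
$q{\left(k \right)} = k \left(50 + k\right)$ ($q{\left(k \right)} = \left(k + 50\right) \left(k + \left(k - k\right)\right) = \left(50 + k\right) \left(k + 0\right) = \left(50 + k\right) k = k \left(50 + k\right)$)
$q{\left(-9 \right)} - 147 = - 9 \left(50 - 9\right) - 147 = \left(-9\right) 41 - 147 = -369 - 147 = -516$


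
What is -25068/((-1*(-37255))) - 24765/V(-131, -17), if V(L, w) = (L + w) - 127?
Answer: 7325811/81961 ≈ 89.382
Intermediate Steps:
V(L, w) = -127 + L + w
-25068/((-1*(-37255))) - 24765/V(-131, -17) = -25068/((-1*(-37255))) - 24765/(-127 - 131 - 17) = -25068/37255 - 24765/(-275) = -25068*1/37255 - 24765*(-1/275) = -25068/37255 + 4953/55 = 7325811/81961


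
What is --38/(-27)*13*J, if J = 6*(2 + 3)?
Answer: -4940/9 ≈ -548.89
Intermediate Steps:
J = 30 (J = 6*5 = 30)
--38/(-27)*13*J = --38/(-27)*13*30 = --38*(-1/27)*13*30 = -(38/27)*13*30 = -494*30/27 = -1*4940/9 = -4940/9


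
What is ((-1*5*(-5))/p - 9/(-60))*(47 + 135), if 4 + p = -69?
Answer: -25571/730 ≈ -35.029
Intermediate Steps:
p = -73 (p = -4 - 69 = -73)
((-1*5*(-5))/p - 9/(-60))*(47 + 135) = ((-1*5*(-5))/(-73) - 9/(-60))*(47 + 135) = (-5*(-5)*(-1/73) - 9*(-1/60))*182 = (25*(-1/73) + 3/20)*182 = (-25/73 + 3/20)*182 = -281/1460*182 = -25571/730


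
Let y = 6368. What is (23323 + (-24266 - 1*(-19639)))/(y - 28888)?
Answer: -2337/2815 ≈ -0.83020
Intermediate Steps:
(23323 + (-24266 - 1*(-19639)))/(y - 28888) = (23323 + (-24266 - 1*(-19639)))/(6368 - 28888) = (23323 + (-24266 + 19639))/(-22520) = (23323 - 4627)*(-1/22520) = 18696*(-1/22520) = -2337/2815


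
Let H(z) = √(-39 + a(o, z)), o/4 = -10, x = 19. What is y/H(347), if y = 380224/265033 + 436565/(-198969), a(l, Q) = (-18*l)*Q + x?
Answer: -40051342589*√62455/6586922870537070 ≈ -0.0015196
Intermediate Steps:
o = -40 (o = 4*(-10) = -40)
a(l, Q) = 19 - 18*Q*l (a(l, Q) = (-18*l)*Q + 19 = -18*Q*l + 19 = 19 - 18*Q*l)
y = -40051342589/52733350977 (y = 380224*(1/265033) + 436565*(-1/198969) = 380224/265033 - 436565/198969 = -40051342589/52733350977 ≈ -0.75951)
H(z) = √(-20 + 720*z) (H(z) = √(-39 + (19 - 18*z*(-40))) = √(-39 + (19 + 720*z)) = √(-20 + 720*z))
y/H(347) = -40051342589*1/(2*√(-5 + 180*347))/52733350977 = -40051342589*1/(2*√(-5 + 62460))/52733350977 = -40051342589*√62455/124910/52733350977 = -40051342589*√62455/6586922870537070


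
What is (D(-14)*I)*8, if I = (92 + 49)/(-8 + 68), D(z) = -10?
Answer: -188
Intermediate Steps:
I = 47/20 (I = 141/60 = 141*(1/60) = 47/20 ≈ 2.3500)
(D(-14)*I)*8 = -10*47/20*8 = -47/2*8 = -188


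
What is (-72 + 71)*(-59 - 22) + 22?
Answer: 103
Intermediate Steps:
(-72 + 71)*(-59 - 22) + 22 = -1*(-81) + 22 = 81 + 22 = 103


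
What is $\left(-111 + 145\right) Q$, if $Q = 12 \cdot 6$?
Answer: $2448$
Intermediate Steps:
$Q = 72$
$\left(-111 + 145\right) Q = \left(-111 + 145\right) 72 = 34 \cdot 72 = 2448$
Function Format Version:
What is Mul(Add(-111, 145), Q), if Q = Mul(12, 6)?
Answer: 2448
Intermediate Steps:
Q = 72
Mul(Add(-111, 145), Q) = Mul(Add(-111, 145), 72) = Mul(34, 72) = 2448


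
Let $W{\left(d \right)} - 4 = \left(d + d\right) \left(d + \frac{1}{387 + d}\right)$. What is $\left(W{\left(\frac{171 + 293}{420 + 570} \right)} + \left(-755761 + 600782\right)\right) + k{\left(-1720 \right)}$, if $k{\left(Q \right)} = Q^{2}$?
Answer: $\frac{131747146630498181}{46995059925} \approx 2.8034 \cdot 10^{6}$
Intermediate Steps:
$W{\left(d \right)} = 4 + 2 d \left(d + \frac{1}{387 + d}\right)$ ($W{\left(d \right)} = 4 + \left(d + d\right) \left(d + \frac{1}{387 + d}\right) = 4 + 2 d \left(d + \frac{1}{387 + d}\right)$)
$\left(W{\left(\frac{171 + 293}{420 + 570} \right)} + \left(-755761 + 600782\right)\right) + k{\left(-1720 \right)} = \left(\frac{2 \left(774 + \left(\frac{171 + 293}{420 + 570}\right)^{3} + 3 \frac{171 + 293}{420 + 570} + 387 \left(\frac{171 + 293}{420 + 570}\right)^{2}\right)}{387 + \frac{171 + 293}{420 + 570}} + \left(-755761 + 600782\right)\right) + \left(-1720\right)^{2} = \left(\frac{2 \left(774 + \left(\frac{464}{990}\right)^{3} + 3 \cdot \frac{464}{990} + 387 \left(\frac{464}{990}\right)^{2}\right)}{387 + \frac{464}{990}} - 154979\right) + 2958400 = \left(\frac{2 \left(774 + \left(464 \cdot \frac{1}{990}\right)^{3} + 3 \cdot 464 \cdot \frac{1}{990} + 387 \left(464 \cdot \frac{1}{990}\right)^{2}\right)}{387 + 464 \cdot \frac{1}{990}} - 154979\right) + 2958400 = \left(\frac{2 \left(774 + \left(\frac{232}{495}\right)^{3} + 3 \cdot \frac{232}{495} + 387 \left(\frac{232}{495}\right)^{2}\right)}{387 + \frac{232}{495}} - 154979\right) + 2958400 = \left(\frac{2 \left(774 + \frac{12487168}{121287375} + \frac{232}{165} + 387 \cdot \frac{53824}{245025}\right)}{\frac{191797}{495}} - 154979\right) + 2958400 = \left(2 \cdot \frac{495}{191797} \left(774 + \frac{12487168}{121287375} + \frac{232}{165} + \frac{2314432}{27225}\right) - 154979\right) + 2958400 = \left(2 \cdot \frac{495}{191797} \cdot \frac{104370247378}{121287375} - 154979\right) + 2958400 = \left(\frac{208740494756}{46995059925} - 154979\right) + 2958400 = - \frac{7283038651621819}{46995059925} + 2958400 = \frac{131747146630498181}{46995059925}$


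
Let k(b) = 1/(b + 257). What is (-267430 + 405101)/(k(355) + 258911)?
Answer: 84254652/158453533 ≈ 0.53173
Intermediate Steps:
k(b) = 1/(257 + b)
(-267430 + 405101)/(k(355) + 258911) = (-267430 + 405101)/(1/(257 + 355) + 258911) = 137671/(1/612 + 258911) = 137671/(158453533/612) = 137671*(612/158453533) = 84254652/158453533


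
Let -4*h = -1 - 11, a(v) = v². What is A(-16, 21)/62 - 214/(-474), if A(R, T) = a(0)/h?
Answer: 107/237 ≈ 0.45148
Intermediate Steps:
h = 3 (h = -(-1 - 11)/4 = -¼*(-12) = 3)
A(R, T) = 0 (A(R, T) = 0²/3 = 0*(⅓) = 0)
A(-16, 21)/62 - 214/(-474) = 0/62 - 214/(-474) = 0*(1/62) - 214*(-1/474) = 0 + 107/237 = 107/237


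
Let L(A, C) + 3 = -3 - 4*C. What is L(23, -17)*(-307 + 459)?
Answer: 9424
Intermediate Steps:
L(A, C) = -6 - 4*C (L(A, C) = -3 + (-3 - 4*C) = -6 - 4*C)
L(23, -17)*(-307 + 459) = (-6 - 4*(-17))*(-307 + 459) = (-6 + 68)*152 = 62*152 = 9424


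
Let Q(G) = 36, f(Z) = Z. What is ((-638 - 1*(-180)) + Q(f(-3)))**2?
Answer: 178084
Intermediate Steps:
((-638 - 1*(-180)) + Q(f(-3)))**2 = ((-638 - 1*(-180)) + 36)**2 = ((-638 + 180) + 36)**2 = (-458 + 36)**2 = (-422)**2 = 178084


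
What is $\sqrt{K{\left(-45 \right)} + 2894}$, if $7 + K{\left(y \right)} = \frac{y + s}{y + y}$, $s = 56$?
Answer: $\frac{\sqrt{2598190}}{30} \approx 53.73$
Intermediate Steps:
$K{\left(y \right)} = -7 + \frac{56 + y}{2 y}$ ($K{\left(y \right)} = -7 + \frac{y + 56}{y + y} = -7 + \frac{56 + y}{2 y}$)
$\sqrt{K{\left(-45 \right)} + 2894} = \sqrt{\left(- \frac{13}{2} + \frac{28}{-45}\right) + 2894} = \sqrt{\left(- \frac{13}{2} + 28 \left(- \frac{1}{45}\right)\right) + 2894} = \sqrt{\left(- \frac{13}{2} - \frac{28}{45}\right) + 2894} = \sqrt{- \frac{641}{90} + 2894} = \sqrt{\frac{259819}{90}} = \frac{\sqrt{2598190}}{30}$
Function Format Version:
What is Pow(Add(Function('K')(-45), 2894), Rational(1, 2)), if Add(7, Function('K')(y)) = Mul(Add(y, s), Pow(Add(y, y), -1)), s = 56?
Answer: Mul(Rational(1, 30), Pow(2598190, Rational(1, 2))) ≈ 53.730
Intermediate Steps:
Function('K')(y) = Add(-7, Mul(Rational(1, 2), Pow(y, -1), Add(56, y))) (Function('K')(y) = Add(-7, Mul(Add(y, 56), Pow(Add(y, y), -1))) = Add(-7, Mul(Add(56, y), Pow(Mul(2, y), -1))) = Add(-7, Mul(Add(56, y), Mul(Rational(1, 2), Pow(y, -1)))) = Add(-7, Mul(Rational(1, 2), Pow(y, -1), Add(56, y))))
Pow(Add(Function('K')(-45), 2894), Rational(1, 2)) = Pow(Add(Add(Rational(-13, 2), Mul(28, Pow(-45, -1))), 2894), Rational(1, 2)) = Pow(Add(Add(Rational(-13, 2), Mul(28, Rational(-1, 45))), 2894), Rational(1, 2)) = Pow(Add(Add(Rational(-13, 2), Rational(-28, 45)), 2894), Rational(1, 2)) = Pow(Add(Rational(-641, 90), 2894), Rational(1, 2)) = Pow(Rational(259819, 90), Rational(1, 2)) = Mul(Rational(1, 30), Pow(2598190, Rational(1, 2)))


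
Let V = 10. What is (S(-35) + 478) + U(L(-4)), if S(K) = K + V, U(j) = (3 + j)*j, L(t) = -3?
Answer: 453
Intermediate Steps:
U(j) = j*(3 + j)
S(K) = 10 + K (S(K) = K + 10 = 10 + K)
(S(-35) + 478) + U(L(-4)) = ((10 - 35) + 478) - 3*(3 - 3) = (-25 + 478) - 3*0 = 453 + 0 = 453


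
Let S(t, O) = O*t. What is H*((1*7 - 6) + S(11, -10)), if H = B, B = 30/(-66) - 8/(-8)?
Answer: -654/11 ≈ -59.455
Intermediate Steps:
B = 6/11 (B = 30*(-1/66) - 8*(-⅛) = -5/11 + 1 = 6/11 ≈ 0.54545)
H = 6/11 ≈ 0.54545
H*((1*7 - 6) + S(11, -10)) = 6*((1*7 - 6) - 10*11)/11 = 6*((7 - 6) - 110)/11 = 6*(1 - 110)/11 = (6/11)*(-109) = -654/11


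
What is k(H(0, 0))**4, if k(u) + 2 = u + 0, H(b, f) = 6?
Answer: 256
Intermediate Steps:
k(u) = -2 + u (k(u) = -2 + (u + 0) = -2 + u)
k(H(0, 0))**4 = (-2 + 6)**4 = 4**4 = 256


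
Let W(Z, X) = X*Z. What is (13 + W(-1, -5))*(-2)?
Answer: -36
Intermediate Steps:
(13 + W(-1, -5))*(-2) = (13 - 5*(-1))*(-2) = (13 + 5)*(-2) = 18*(-2) = -36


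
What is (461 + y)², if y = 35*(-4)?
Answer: 103041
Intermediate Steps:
y = -140
(461 + y)² = (461 - 140)² = 321² = 103041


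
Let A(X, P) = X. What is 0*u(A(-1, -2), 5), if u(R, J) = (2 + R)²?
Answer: 0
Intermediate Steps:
0*u(A(-1, -2), 5) = 0*(2 - 1)² = 0*1² = 0*1 = 0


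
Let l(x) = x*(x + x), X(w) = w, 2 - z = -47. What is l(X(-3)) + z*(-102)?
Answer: -4980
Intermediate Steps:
z = 49 (z = 2 - 1*(-47) = 2 + 47 = 49)
l(x) = 2*x² (l(x) = x*(2*x) = 2*x²)
l(X(-3)) + z*(-102) = 2*(-3)² + 49*(-102) = 2*9 - 4998 = 18 - 4998 = -4980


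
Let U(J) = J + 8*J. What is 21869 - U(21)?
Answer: 21680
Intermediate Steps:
U(J) = 9*J
21869 - U(21) = 21869 - 9*21 = 21869 - 1*189 = 21869 - 189 = 21680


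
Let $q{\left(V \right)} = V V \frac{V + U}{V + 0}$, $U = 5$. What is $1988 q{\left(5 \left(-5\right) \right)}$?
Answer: $994000$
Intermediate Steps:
$q{\left(V \right)} = V \left(5 + V\right)$ ($q{\left(V \right)} = V V \frac{V + 5}{V + 0} = V^{2} \frac{5 + V}{V} = V \left(5 + V\right)$)
$1988 q{\left(5 \left(-5\right) \right)} = 1988 \cdot 5 \left(-5\right) \left(5 + 5 \left(-5\right)\right) = 1988 \left(- 25 \left(5 - 25\right)\right) = 1988 \left(\left(-25\right) \left(-20\right)\right) = 1988 \cdot 500 = 994000$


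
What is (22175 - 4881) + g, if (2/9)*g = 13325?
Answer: 154513/2 ≈ 77257.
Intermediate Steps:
g = 119925/2 (g = (9/2)*13325 = 119925/2 ≈ 59963.)
(22175 - 4881) + g = (22175 - 4881) + 119925/2 = 17294 + 119925/2 = 154513/2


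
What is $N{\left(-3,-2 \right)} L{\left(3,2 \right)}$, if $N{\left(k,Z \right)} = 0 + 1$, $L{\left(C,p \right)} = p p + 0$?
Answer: $4$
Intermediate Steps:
$L{\left(C,p \right)} = p^{2}$ ($L{\left(C,p \right)} = p^{2} + 0 = p^{2}$)
$N{\left(k,Z \right)} = 1$
$N{\left(-3,-2 \right)} L{\left(3,2 \right)} = 1 \cdot 2^{2} = 1 \cdot 4 = 4$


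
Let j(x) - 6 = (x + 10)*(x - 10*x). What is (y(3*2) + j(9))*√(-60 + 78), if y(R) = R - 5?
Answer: -4596*√2 ≈ -6499.7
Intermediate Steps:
j(x) = 6 - 9*x*(10 + x) (j(x) = 6 + (x + 10)*(x - 10*x) = 6 + (10 + x)*(-9*x) = 6 - 9*x*(10 + x))
y(R) = -5 + R
(y(3*2) + j(9))*√(-60 + 78) = ((-5 + 3*2) + (6 - 90*9 - 9*9²))*√(-60 + 78) = ((-5 + 6) + (6 - 810 - 9*81))*√18 = (1 + (6 - 810 - 729))*(3*√2) = (1 - 1533)*(3*√2) = -4596*√2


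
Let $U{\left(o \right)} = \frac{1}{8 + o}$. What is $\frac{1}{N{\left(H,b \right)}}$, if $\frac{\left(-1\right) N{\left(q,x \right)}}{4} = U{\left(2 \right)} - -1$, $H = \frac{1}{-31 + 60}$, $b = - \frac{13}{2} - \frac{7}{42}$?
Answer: $- \frac{5}{22} \approx -0.22727$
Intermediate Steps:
$b = - \frac{20}{3}$ ($b = \left(-13\right) \frac{1}{2} - \frac{1}{6} = - \frac{13}{2} - \frac{1}{6} = - \frac{20}{3} \approx -6.6667$)
$H = \frac{1}{29} \approx 0.034483$
$N{\left(q,x \right)} = - \frac{22}{5}$ ($N{\left(q,x \right)} = - 4 \left(\frac{1}{8 + 2} - -1\right) = - 4 \left(\frac{1}{10} + 1\right) = \left(-4\right) \frac{11}{10} = - \frac{22}{5}$)
$\frac{1}{N{\left(H,b \right)}} = \frac{1}{- \frac{22}{5}} = - \frac{5}{22}$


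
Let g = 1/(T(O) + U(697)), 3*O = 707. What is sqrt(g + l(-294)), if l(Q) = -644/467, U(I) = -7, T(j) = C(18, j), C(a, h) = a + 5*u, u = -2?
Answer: I*sqrt(82659)/467 ≈ 0.61564*I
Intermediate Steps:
O = 707/3 (O = (1/3)*707 = 707/3 ≈ 235.67)
C(a, h) = -10 + a (C(a, h) = a + 5*(-2) = a - 10 = -10 + a)
T(j) = 8 (T(j) = -10 + 18 = 8)
l(Q) = -644/467 (l(Q) = -644*1/467 = -644/467)
g = 1 (g = 1/(8 - 7) = 1/1 = 1)
sqrt(g + l(-294)) = sqrt(1 - 644/467) = sqrt(-177/467) = I*sqrt(82659)/467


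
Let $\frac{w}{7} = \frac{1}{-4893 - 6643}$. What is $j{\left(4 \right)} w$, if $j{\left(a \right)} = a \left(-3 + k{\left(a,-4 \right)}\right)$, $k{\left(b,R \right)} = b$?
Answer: $- \frac{1}{412} \approx -0.0024272$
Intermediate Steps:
$j{\left(a \right)} = a \left(-3 + a\right)$
$w = - \frac{1}{1648}$ ($w = \frac{7}{-4893 - 6643} = \frac{7}{-11536} = 7 \left(- \frac{1}{11536}\right) = - \frac{1}{1648} \approx -0.0006068$)
$j{\left(4 \right)} w = 4 \left(-3 + 4\right) \left(- \frac{1}{1648}\right) = 4 \cdot 1 \left(- \frac{1}{1648}\right) = 4 \left(- \frac{1}{1648}\right) = - \frac{1}{412}$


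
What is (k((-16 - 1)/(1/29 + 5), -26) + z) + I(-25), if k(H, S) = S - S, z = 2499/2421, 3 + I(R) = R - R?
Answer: -1588/807 ≈ -1.9678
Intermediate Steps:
I(R) = -3 (I(R) = -3 + (R - R) = -3 + 0 = -3)
z = 833/807 (z = 2499*(1/2421) = 833/807 ≈ 1.0322)
k(H, S) = 0
(k((-16 - 1)/(1/29 + 5), -26) + z) + I(-25) = (0 + 833/807) - 3 = 833/807 - 3 = -1588/807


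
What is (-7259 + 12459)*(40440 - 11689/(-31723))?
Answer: 6671027006800/31723 ≈ 2.1029e+8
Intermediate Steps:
(-7259 + 12459)*(40440 - 11689/(-31723)) = 5200*(40440 - 11689*(-1/31723)) = 5200*(40440 + 11689/31723) = 5200*(1282889809/31723) = 6671027006800/31723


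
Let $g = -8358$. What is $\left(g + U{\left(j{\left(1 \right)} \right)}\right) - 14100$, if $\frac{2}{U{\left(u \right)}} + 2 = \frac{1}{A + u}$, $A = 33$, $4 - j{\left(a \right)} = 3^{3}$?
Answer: $- \frac{426722}{19} \approx -22459.0$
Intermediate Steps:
$j{\left(a \right)} = -23$ ($j{\left(a \right)} = 4 - 3^{3} = 4 - 27 = -23$)
$U{\left(u \right)} = \frac{2}{-2 + \frac{1}{33 + u}}$
$\left(g + U{\left(j{\left(1 \right)} \right)}\right) - 14100 = \left(-8358 + \frac{2 \left(-33 - -23\right)}{65 + 2 \left(-23\right)}\right) - 14100 = \left(-8358 + \frac{2 \left(-33 + 23\right)}{65 - 46}\right) - 14100 = \left(-8358 + 2 \cdot \frac{1}{19} \left(-10\right)\right) - 14100 = \left(-8358 - \frac{20}{19}\right) - 14100 = - \frac{158822}{19} - 14100 = - \frac{426722}{19}$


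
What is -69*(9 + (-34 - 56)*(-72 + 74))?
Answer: 11799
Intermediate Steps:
-69*(9 + (-34 - 56)*(-72 + 74)) = -69*(9 - 90*2) = -69*(9 - 180) = -69*(-171) = 11799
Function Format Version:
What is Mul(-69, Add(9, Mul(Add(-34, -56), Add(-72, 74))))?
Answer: 11799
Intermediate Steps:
Mul(-69, Add(9, Mul(Add(-34, -56), Add(-72, 74)))) = Mul(-69, Add(9, Mul(-90, 2))) = Mul(-69, Add(9, -180)) = Mul(-69, -171) = 11799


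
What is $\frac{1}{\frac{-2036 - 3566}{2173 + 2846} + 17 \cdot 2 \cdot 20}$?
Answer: $\frac{5019}{3407318} \approx 0.001473$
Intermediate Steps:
$\frac{1}{\frac{-2036 - 3566}{2173 + 2846} + 17 \cdot 2 \cdot 20} = \frac{1}{- \frac{5602}{5019} + 34 \cdot 20} = \frac{1}{\left(-5602\right) \frac{1}{5019} + 680} = \frac{1}{- \frac{5602}{5019} + 680} = \frac{1}{\frac{3407318}{5019}} = \frac{5019}{3407318}$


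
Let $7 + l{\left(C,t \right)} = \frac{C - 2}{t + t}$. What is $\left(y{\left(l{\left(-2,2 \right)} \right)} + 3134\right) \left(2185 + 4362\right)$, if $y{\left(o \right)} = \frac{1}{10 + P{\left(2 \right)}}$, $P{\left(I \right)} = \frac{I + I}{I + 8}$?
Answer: $\frac{1066984231}{52} \approx 2.0519 \cdot 10^{7}$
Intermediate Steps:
$l{\left(C,t \right)} = -7 + \frac{-2 + C}{2 t}$ ($l{\left(C,t \right)} = -7 + \frac{C - 2}{t + t} = -7 + \frac{-2 + C}{2 t}$)
$P{\left(I \right)} = \frac{2 I}{8 + I}$
$y{\left(o \right)} = \frac{5}{52}$ ($y{\left(o \right)} = \frac{1}{10 + 2 \cdot 2 \frac{1}{8 + 2}} = \frac{1}{10 + 2 \cdot 2 \cdot \frac{1}{10}} = \frac{1}{10 + \frac{2}{5}} = \frac{1}{\frac{52}{5}} = \frac{5}{52}$)
$\left(y{\left(l{\left(-2,2 \right)} \right)} + 3134\right) \left(2185 + 4362\right) = \left(\frac{5}{52} + 3134\right) \left(2185 + 4362\right) = \frac{162973}{52} \cdot 6547 = \frac{1066984231}{52}$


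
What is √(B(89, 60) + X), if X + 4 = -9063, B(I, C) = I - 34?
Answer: 2*I*√2253 ≈ 94.932*I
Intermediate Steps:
B(I, C) = -34 + I
X = -9067 (X = -4 - 9063 = -9067)
√(B(89, 60) + X) = √((-34 + 89) - 9067) = √(55 - 9067) = √(-9012) = 2*I*√2253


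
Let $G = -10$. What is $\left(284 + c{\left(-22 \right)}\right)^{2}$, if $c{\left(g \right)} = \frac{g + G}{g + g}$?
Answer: $\frac{9809424}{121} \approx 81070.0$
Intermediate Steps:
$c{\left(g \right)} = \frac{-10 + g}{2 g}$ ($c{\left(g \right)} = \frac{g - 10}{g + g} = \frac{-10 + g}{2 g}$)
$\left(284 + c{\left(-22 \right)}\right)^{2} = \left(284 + \frac{-10 - 22}{2 \left(-22\right)}\right)^{2} = \left(284 + \frac{1}{2} \left(- \frac{1}{22}\right) \left(-32\right)\right)^{2} = \left(284 + \frac{8}{11}\right)^{2} = \left(\frac{3132}{11}\right)^{2} = \frac{9809424}{121}$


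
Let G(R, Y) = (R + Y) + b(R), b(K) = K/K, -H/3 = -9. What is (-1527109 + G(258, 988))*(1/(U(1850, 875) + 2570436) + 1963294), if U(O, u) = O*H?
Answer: -3924965752483362535/1310193 ≈ -2.9957e+12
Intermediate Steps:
H = 27 (H = -3*(-9) = 27)
b(K) = 1
U(O, u) = 27*O (U(O, u) = O*27 = 27*O)
G(R, Y) = 1 + R + Y (G(R, Y) = (R + Y) + 1 = 1 + R + Y)
(-1527109 + G(258, 988))*(1/(U(1850, 875) + 2570436) + 1963294) = (-1527109 + (1 + 258 + 988))*(1/(27*1850 + 2570436) + 1963294) = (-1527109 + 1247)*(1/(49950 + 2570436) + 1963294) = -1525862*(1/2620386 + 1963294) = -1525862*5144588111485/2620386 = -3924965752483362535/1310193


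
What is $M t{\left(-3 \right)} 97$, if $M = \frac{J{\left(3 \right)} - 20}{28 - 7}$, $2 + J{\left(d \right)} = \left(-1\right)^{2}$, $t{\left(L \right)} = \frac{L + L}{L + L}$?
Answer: $-97$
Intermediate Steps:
$t{\left(L \right)} = 1$ ($t{\left(L \right)} = \frac{2 L}{2 L} = 2 L \frac{1}{2 L} = 1$)
$J{\left(d \right)} = -1$ ($J{\left(d \right)} = -2 + \left(-1\right)^{2} = -2 + 1 = -1$)
$M = -1$ ($M = \frac{-1 - 20}{28 - 7} = - \frac{21}{21} = \left(-21\right) \frac{1}{21} = -1$)
$M t{\left(-3 \right)} 97 = - 1 \cdot 97 = \left(-1\right) 97 = -97$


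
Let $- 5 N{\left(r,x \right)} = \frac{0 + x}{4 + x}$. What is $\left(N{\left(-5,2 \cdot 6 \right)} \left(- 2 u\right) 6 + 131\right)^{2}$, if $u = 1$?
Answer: $\frac{440896}{25} \approx 17636.0$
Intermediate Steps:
$N{\left(r,x \right)} = - \frac{x}{5 \left(4 + x\right)}$ ($N{\left(r,x \right)} = - \frac{\left(0 + x\right) \frac{1}{4 + x}}{5} = - \frac{x \frac{1}{4 + x}}{5} = - \frac{x}{5 \left(4 + x\right)}$)
$\left(N{\left(-5,2 \cdot 6 \right)} \left(- 2 u\right) 6 + 131\right)^{2} = \left(- \frac{2 \cdot 6}{20 + 5 \cdot 2 \cdot 6} \left(\left(-2\right) 1\right) 6 + 131\right)^{2} = \left(\left(-1\right) 12 \frac{1}{20 + 5 \cdot 12} \left(-2\right) 6 + 131\right)^{2} = \left(\left(-1\right) 12 \frac{1}{20 + 60} \left(-2\right) 6 + 131\right)^{2} = \left(\left(-1\right) 12 \cdot \frac{1}{80} \left(-2\right) 6 + 131\right)^{2} = \left(\left(- \frac{3}{20}\right) \left(-2\right) 6 + 131\right)^{2} = \left(\frac{3}{10} \cdot 6 + 131\right)^{2} = \left(\frac{9}{5} + 131\right)^{2} = \left(\frac{664}{5}\right)^{2} = \frac{440896}{25}$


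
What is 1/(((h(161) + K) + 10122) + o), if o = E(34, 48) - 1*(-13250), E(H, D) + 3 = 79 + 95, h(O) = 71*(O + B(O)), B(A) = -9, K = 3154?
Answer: 1/37489 ≈ 2.6674e-5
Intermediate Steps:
h(O) = -639 + 71*O (h(O) = 71*(O - 9) = 71*(-9 + O) = -639 + 71*O)
E(H, D) = 171 (E(H, D) = -3 + (79 + 95) = -3 + 174 = 171)
o = 13421 (o = 171 - 1*(-13250) = 171 + 13250 = 13421)
1/(((h(161) + K) + 10122) + o) = 1/((((-639 + 71*161) + 3154) + 10122) + 13421) = 1/((((-639 + 11431) + 3154) + 10122) + 13421) = 1/(((10792 + 3154) + 10122) + 13421) = 1/((13946 + 10122) + 13421) = 1/(24068 + 13421) = 1/37489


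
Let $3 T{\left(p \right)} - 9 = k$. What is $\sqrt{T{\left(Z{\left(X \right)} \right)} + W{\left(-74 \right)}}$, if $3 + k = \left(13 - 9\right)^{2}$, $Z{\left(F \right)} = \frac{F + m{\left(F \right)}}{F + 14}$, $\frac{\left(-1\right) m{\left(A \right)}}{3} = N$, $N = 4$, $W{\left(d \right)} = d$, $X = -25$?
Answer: $\frac{10 i \sqrt{6}}{3} \approx 8.165 i$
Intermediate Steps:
$m{\left(A \right)} = -12$ ($m{\left(A \right)} = \left(-3\right) 4 = -12$)
$Z{\left(F \right)} = \frac{-12 + F}{14 + F}$ ($Z{\left(F \right)} = \frac{F - 12}{F + 14} = \frac{-12 + F}{14 + F}$)
$k = 13$ ($k = -3 + \left(13 - 9\right)^{2} = -3 + 4^{2} = -3 + 16 = 13$)
$T{\left(p \right)} = \frac{22}{3}$ ($T{\left(p \right)} = 3 + \frac{1}{3} \cdot 13 = 3 + \frac{13}{3} = \frac{22}{3}$)
$\sqrt{T{\left(Z{\left(X \right)} \right)} + W{\left(-74 \right)}} = \sqrt{\frac{22}{3} - 74} = \sqrt{- \frac{200}{3}} = \frac{10 i \sqrt{6}}{3}$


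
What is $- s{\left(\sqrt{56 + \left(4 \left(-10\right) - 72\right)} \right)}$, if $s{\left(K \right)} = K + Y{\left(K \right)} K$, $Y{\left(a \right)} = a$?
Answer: $56 - 2 i \sqrt{14} \approx 56.0 - 7.4833 i$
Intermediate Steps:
$s{\left(K \right)} = K + K^{2}$ ($s{\left(K \right)} = K + K K = K + K^{2}$)
$- s{\left(\sqrt{56 + \left(4 \left(-10\right) - 72\right)} \right)} = - \sqrt{56 + \left(4 \left(-10\right) - 72\right)} \left(1 + \sqrt{56 + \left(4 \left(-10\right) - 72\right)}\right) = - \sqrt{56 - 112} \left(1 + \sqrt{56 - 112}\right) = - \sqrt{-56} \left(1 + \sqrt{-56}\right) = - 2 i \sqrt{14} \left(1 + 2 i \sqrt{14}\right)$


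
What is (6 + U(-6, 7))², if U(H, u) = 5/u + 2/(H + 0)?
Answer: 17956/441 ≈ 40.717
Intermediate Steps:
U(H, u) = 2/H + 5/u (U(H, u) = 5/u + 2/H = 2/H + 5/u)
(6 + U(-6, 7))² = (6 + (2/(-6) + 5/7))² = (6 + (2*(-⅙) + 5*(⅐)))² = (6 + (-⅓ + 5/7))² = (6 + 8/21)² = (134/21)² = 17956/441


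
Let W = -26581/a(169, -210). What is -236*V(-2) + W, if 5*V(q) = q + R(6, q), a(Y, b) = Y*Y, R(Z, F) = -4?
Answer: 40309471/142805 ≈ 282.27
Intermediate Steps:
a(Y, b) = Y**2
V(q) = -4/5 + q/5 (V(q) = (q - 4)/5 = (-4 + q)/5 = -4/5 + q/5)
W = -26581/28561 (W = -26581/(169**2) = -26581/28561 ≈ -0.93067)
-236*V(-2) + W = -236*(-4/5 + (1/5)*(-2)) - 26581/28561 = -236*(-4/5 - 2/5) - 26581/28561 = -236*(-6/5) - 26581/28561 = 1416/5 - 26581/28561 = 40309471/142805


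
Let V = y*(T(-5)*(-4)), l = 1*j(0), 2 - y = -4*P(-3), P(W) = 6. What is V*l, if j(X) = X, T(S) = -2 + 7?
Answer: 0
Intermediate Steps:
T(S) = 5
y = 26 (y = 2 - (-4)*6 = 2 - 1*(-24) = 2 + 24 = 26)
l = 0 (l = 1*0 = 0)
V = -520 (V = 26*(5*(-4)) = 26*(-20) = -520)
V*l = -520*0 = 0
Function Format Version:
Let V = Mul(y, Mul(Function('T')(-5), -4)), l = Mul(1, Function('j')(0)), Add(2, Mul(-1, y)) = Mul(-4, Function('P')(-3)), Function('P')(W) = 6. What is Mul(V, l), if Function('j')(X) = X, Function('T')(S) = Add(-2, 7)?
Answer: 0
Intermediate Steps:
Function('T')(S) = 5
y = 26 (y = Add(2, Mul(-1, Mul(-4, 6))) = Add(2, Mul(-1, -24)) = Add(2, 24) = 26)
l = 0 (l = Mul(1, 0) = 0)
V = -520 (V = Mul(26, Mul(5, -4)) = Mul(26, -20) = -520)
Mul(V, l) = Mul(-520, 0) = 0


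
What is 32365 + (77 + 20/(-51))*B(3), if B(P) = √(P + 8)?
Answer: 32365 + 3907*√11/51 ≈ 32619.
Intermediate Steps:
B(P) = √(8 + P)
32365 + (77 + 20/(-51))*B(3) = 32365 + (77 + 20/(-51))*√(8 + 3) = 32365 + (77 + 20*(-1/51))*√11 = 32365 + (77 - 20/51)*√11 = 32365 + 3907*√11/51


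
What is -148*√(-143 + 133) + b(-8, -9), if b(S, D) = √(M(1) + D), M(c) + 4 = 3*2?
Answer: I*(√7 - 148*√10) ≈ -465.37*I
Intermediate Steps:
M(c) = 2 (M(c) = -4 + 3*2 = -4 + 6 = 2)
b(S, D) = √(2 + D)
-148*√(-143 + 133) + b(-8, -9) = -148*√(-143 + 133) + √(2 - 9) = -148*I*√10 + √(-7) = -148*I*√10 + I*√7 = I*√7 - 148*I*√10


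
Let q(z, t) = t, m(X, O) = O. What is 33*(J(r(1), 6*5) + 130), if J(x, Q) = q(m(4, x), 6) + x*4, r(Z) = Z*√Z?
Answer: 4620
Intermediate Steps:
r(Z) = Z^(3/2)
J(x, Q) = 6 + 4*x (J(x, Q) = 6 + x*4 = 6 + 4*x)
33*(J(r(1), 6*5) + 130) = 33*((6 + 4*1^(3/2)) + 130) = 33*((6 + 4*1) + 130) = 33*((6 + 4) + 130) = 33*(10 + 130) = 33*140 = 4620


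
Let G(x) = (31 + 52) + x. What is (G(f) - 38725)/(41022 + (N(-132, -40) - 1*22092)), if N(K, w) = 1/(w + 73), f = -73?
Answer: -14355/7019 ≈ -2.0452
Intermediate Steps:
G(x) = 83 + x
N(K, w) = 1/(73 + w)
(G(f) - 38725)/(41022 + (N(-132, -40) - 1*22092)) = ((83 - 73) - 38725)/(41022 + (1/(73 - 40) - 1*22092)) = (10 - 38725)/(41022 + (1/33 - 22092)) = -38715/(41022 + (1/33 - 22092)) = -38715/(41022 - 729035/33) = -38715/624691/33 = -38715*33/624691 = -14355/7019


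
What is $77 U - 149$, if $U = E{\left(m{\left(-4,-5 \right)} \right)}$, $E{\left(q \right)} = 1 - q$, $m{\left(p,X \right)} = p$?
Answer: $236$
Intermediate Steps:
$U = 5$ ($U = 1 - -4 = 1 + 4 = 5$)
$77 U - 149 = 77 \cdot 5 - 149 = 385 - 149 = 236$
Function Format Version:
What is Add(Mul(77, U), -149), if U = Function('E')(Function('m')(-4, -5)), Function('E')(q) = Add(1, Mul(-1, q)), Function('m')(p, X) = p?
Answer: 236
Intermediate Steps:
U = 5 (U = Add(1, Mul(-1, -4)) = Add(1, 4) = 5)
Add(Mul(77, U), -149) = Add(Mul(77, 5), -149) = Add(385, -149) = 236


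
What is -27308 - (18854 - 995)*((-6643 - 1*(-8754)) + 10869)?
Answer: -231837128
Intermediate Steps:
-27308 - (18854 - 995)*((-6643 - 1*(-8754)) + 10869) = -27308 - 17859*((-6643 + 8754) + 10869) = -27308 - 17859*(2111 + 10869) = -27308 - 17859*12980 = -27308 - 1*231809820 = -27308 - 231809820 = -231837128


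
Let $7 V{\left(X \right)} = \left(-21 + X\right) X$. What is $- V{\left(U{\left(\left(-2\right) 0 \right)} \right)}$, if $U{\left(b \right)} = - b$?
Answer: $0$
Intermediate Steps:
$V{\left(X \right)} = \frac{X \left(-21 + X\right)}{7}$ ($V{\left(X \right)} = \frac{\left(-21 + X\right) X}{7} = \frac{X \left(-21 + X\right)}{7}$)
$- V{\left(U{\left(\left(-2\right) 0 \right)} \right)} = - \frac{- \left(-2\right) 0 \left(-21 - \left(-2\right) 0\right)}{7} = - \frac{\left(-1\right) 0 \left(-21 - 0\right)}{7} = - \frac{0 \left(-21 + 0\right)}{7} = - \frac{0 \left(-21\right)}{7} = \left(-1\right) 0 = 0$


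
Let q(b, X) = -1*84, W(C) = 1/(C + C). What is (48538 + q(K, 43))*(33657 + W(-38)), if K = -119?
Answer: 61970994337/38 ≈ 1.6308e+9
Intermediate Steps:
W(C) = 1/(2*C)
q(b, X) = -84
(48538 + q(K, 43))*(33657 + W(-38)) = (48538 - 84)*(33657 + (1/2)/(-38)) = 48454*(33657 + (1/2)*(-1/38)) = 48454*(33657 - 1/76) = 48454*(2557931/76) = 61970994337/38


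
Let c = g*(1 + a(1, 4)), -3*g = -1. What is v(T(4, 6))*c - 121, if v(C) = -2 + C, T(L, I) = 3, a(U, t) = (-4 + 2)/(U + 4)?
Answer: -604/5 ≈ -120.80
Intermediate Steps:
g = 1/3 (g = -1/3*(-1) = 1/3 ≈ 0.33333)
a(U, t) = -2/(4 + U)
c = 1/5 (c = (1 - 2/(4 + 1))/3 = (1 - 2/5)/3 = (1/3)*(3/5) = 1/5 ≈ 0.20000)
v(T(4, 6))*c - 121 = (-2 + 3)*(1/5) - 121 = 1*(1/5) - 121 = 1/5 - 121 = -604/5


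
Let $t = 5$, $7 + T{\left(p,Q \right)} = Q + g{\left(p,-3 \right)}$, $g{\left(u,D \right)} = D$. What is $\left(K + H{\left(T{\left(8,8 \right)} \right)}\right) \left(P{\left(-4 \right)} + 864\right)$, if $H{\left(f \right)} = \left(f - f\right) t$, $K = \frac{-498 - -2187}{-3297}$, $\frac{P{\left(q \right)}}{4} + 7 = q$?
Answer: $- \frac{461660}{1099} \approx -420.07$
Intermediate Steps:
$P{\left(q \right)} = -28 + 4 q$
$T{\left(p,Q \right)} = -10 + Q$ ($T{\left(p,Q \right)} = -7 + \left(Q - 3\right) = -7 + \left(-3 + Q\right) = -10 + Q$)
$K = - \frac{563}{1099}$ ($K = \left(-498 + 2187\right) \left(- \frac{1}{3297}\right) = 1689 \left(- \frac{1}{3297}\right) = - \frac{563}{1099} \approx -0.51228$)
$H{\left(f \right)} = 0$ ($H{\left(f \right)} = \left(f - f\right) 5 = 0 \cdot 5 = 0$)
$\left(K + H{\left(T{\left(8,8 \right)} \right)}\right) \left(P{\left(-4 \right)} + 864\right) = \left(- \frac{563}{1099} + 0\right) \left(\left(-28 + 4 \left(-4\right)\right) + 864\right) = - \frac{563 \left(\left(-28 - 16\right) + 864\right)}{1099} = - \frac{563 \left(-44 + 864\right)}{1099} = \left(- \frac{563}{1099}\right) 820 = - \frac{461660}{1099}$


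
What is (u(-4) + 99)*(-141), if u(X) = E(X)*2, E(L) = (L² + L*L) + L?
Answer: -21855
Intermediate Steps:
E(L) = L + 2*L² (E(L) = (L² + L²) + L = 2*L² + L = L + 2*L²)
u(X) = 2*X*(1 + 2*X) (u(X) = (X*(1 + 2*X))*2 = 2*X*(1 + 2*X))
(u(-4) + 99)*(-141) = (2*(-4)*(1 + 2*(-4)) + 99)*(-141) = (2*(-4)*(1 - 8) + 99)*(-141) = (2*(-4)*(-7) + 99)*(-141) = (56 + 99)*(-141) = 155*(-141) = -21855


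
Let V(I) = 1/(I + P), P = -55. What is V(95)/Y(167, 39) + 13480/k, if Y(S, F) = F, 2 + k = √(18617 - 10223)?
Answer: 4206599/1308840 + 1348*√8394/839 ≈ 150.42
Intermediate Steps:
V(I) = 1/(-55 + I) (V(I) = 1/(I - 55) = 1/(-55 + I))
k = -2 + √8394 (k = -2 + √(18617 - 10223) = -2 + √8394 ≈ 89.619)
V(95)/Y(167, 39) + 13480/k = 1/((-55 + 95)*39) + 13480/(-2 + √8394) = (1/39)/40 + 13480/(-2 + √8394) = (1/40)*(1/39) + 13480/(-2 + √8394) = 1/1560 + 13480/(-2 + √8394)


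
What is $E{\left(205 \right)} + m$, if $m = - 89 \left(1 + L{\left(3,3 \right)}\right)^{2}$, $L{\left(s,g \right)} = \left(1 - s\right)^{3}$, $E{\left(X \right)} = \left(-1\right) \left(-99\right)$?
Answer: $-4262$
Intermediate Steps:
$E{\left(X \right)} = 99$
$m = -4361$ ($m = - 89 \left(1 - \left(-1 + 3\right)^{3}\right)^{2} = - 89 \left(1 - 2^{3}\right)^{2} = - 89 \left(1 - 8\right)^{2} = - 89 \left(-7\right)^{2} = \left(-89\right) 49 = -4361$)
$E{\left(205 \right)} + m = 99 - 4361 = -4262$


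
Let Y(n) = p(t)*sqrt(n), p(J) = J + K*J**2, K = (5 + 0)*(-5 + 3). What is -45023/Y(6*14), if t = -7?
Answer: 45023*sqrt(21)/20874 ≈ 9.8841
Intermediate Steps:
K = -10 (K = 5*(-2) = -10)
p(J) = J - 10*J**2
Y(n) = -497*sqrt(n) (Y(n) = (-7*(1 - 10*(-7)))*sqrt(n) = (-7*(1 + 70))*sqrt(n) = (-7*71)*sqrt(n) = -497*sqrt(n))
-45023/Y(6*14) = -45023*(-sqrt(21)/20874) = -(-45023)*sqrt(21)/20874 = 45023*sqrt(21)/20874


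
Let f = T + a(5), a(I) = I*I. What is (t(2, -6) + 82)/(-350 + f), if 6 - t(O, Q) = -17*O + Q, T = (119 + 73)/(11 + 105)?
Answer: -3712/9377 ≈ -0.39586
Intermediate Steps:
a(I) = I²
T = 48/29 (T = 192/116 = 192*(1/116) = 48/29 ≈ 1.6552)
t(O, Q) = 6 - Q + 17*O (t(O, Q) = 6 - (-17*O + Q) = 6 - (Q - 17*O) = 6 + (-Q + 17*O) = 6 - Q + 17*O)
f = 773/29 (f = 48/29 + 5² = 48/29 + 25 = 773/29 ≈ 26.655)
(t(2, -6) + 82)/(-350 + f) = ((6 - 1*(-6) + 17*2) + 82)/(-350 + 773/29) = ((6 + 6 + 34) + 82)/(-9377/29) = (46 + 82)*(-29/9377) = 128*(-29/9377) = -3712/9377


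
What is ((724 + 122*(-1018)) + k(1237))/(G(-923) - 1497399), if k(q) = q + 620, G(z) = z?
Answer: 121615/1498322 ≈ 0.081167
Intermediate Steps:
k(q) = 620 + q
((724 + 122*(-1018)) + k(1237))/(G(-923) - 1497399) = ((724 + 122*(-1018)) + (620 + 1237))/(-923 - 1497399) = ((724 - 124196) + 1857)/(-1498322) = (-123472 + 1857)*(-1/1498322) = -121615*(-1/1498322) = 121615/1498322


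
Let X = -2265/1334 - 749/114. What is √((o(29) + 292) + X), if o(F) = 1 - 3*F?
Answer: √285810493830/38019 ≈ 14.062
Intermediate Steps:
X = -314344/38019 (X = -2265*1/1334 - 749*1/114 = -2265/1334 - 749/114 = -314344/38019 ≈ -8.2681)
√((o(29) + 292) + X) = √(((1 - 3*29) + 292) - 314344/38019) = √(((1 - 87) + 292) - 314344/38019) = √((-86 + 292) - 314344/38019) = √(206 - 314344/38019) = √(7517570/38019) = √285810493830/38019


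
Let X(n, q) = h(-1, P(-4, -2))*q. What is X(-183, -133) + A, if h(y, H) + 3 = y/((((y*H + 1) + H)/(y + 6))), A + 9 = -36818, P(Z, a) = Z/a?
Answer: -35763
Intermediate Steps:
A = -36827 (A = -9 - 36818 = -36827)
h(y, H) = -3 + y*(6 + y)/(1 + H + H*y) (h(y, H) = -3 + y/((((y*H + 1) + H)/(y + 6))) = -3 + y/((((H*y + 1) + H)/(6 + y))) = -3 + y/((((1 + H*y) + H)/(6 + y))) = -3 + y/(((1 + H + H*y)/(6 + y))) = -3 + y*((6 + y)/(1 + H + H*y)) = -3 + y*(6 + y)/(1 + H + H*y))
X(n, q) = -8*q (X(n, q) = ((-3 + (-1)**2 - (-12)/(-2) + 6*(-1) - 3*(-4/(-2))*(-1))/(1 - 4/(-2) - 4/(-2)*(-1)))*q = ((-3 + 1 - (-12)*(-1)/2 - 6 - 3*(-4*(-1/2))*(-1))/(1 - 4*(-1/2) - 4*(-1/2)*(-1)))*q = ((-3 + 1 - 3*2 - 6 - 3*2*(-1))/(1 + 2 + 2*(-1)))*q = ((-3 + 1 - 6 - 6 + 6)/(1 + 2 - 2))*q = (-8/1)*q = (1*(-8))*q = -8*q)
X(-183, -133) + A = -8*(-133) - 36827 = 1064 - 36827 = -35763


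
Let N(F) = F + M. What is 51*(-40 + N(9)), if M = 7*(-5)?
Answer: -3366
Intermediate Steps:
M = -35
N(F) = -35 + F (N(F) = F - 35 = -35 + F)
51*(-40 + N(9)) = 51*(-40 + (-35 + 9)) = 51*(-40 - 26) = 51*(-66) = -3366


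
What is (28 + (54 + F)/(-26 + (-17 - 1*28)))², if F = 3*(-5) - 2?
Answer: 3806401/5041 ≈ 755.09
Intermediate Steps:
F = -17 (F = -15 - 2 = -17)
(28 + (54 + F)/(-26 + (-17 - 1*28)))² = (28 + (54 - 17)/(-26 + (-17 - 1*28)))² = (28 + 37/(-26 + (-17 - 28)))² = (28 + 37/(-26 - 45))² = (28 + 37/(-71))² = (28 + 37*(-1/71))² = (28 - 37/71)² = (1951/71)² = 3806401/5041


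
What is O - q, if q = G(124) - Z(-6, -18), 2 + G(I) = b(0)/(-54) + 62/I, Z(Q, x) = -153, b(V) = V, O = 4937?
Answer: 9571/2 ≈ 4785.5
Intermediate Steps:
G(I) = -2 + 62/I (G(I) = -2 + (0/(-54) + 62/I) = -2 + (0*(-1/54) + 62/I) = -2 + (0 + 62/I) = -2 + 62/I)
q = 303/2 (q = (-2 + 62/124) - 1*(-153) = (-2 + 62*(1/124)) + 153 = (-2 + 1/2) + 153 = -3/2 + 153 = 303/2 ≈ 151.50)
O - q = 4937 - 1*303/2 = 4937 - 303/2 = 9571/2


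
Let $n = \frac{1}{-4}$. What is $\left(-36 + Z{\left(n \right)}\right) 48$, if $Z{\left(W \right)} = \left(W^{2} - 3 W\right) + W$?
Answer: $-1701$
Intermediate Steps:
$n = - \frac{1}{4} \approx -0.25$
$Z{\left(W \right)} = W^{2} - 2 W$
$\left(-36 + Z{\left(n \right)}\right) 48 = \left(-36 - \frac{-2 - \frac{1}{4}}{4}\right) 48 = \left(-36 - - \frac{9}{16}\right) 48 = \left(-36 + \frac{9}{16}\right) 48 = \left(- \frac{567}{16}\right) 48 = -1701$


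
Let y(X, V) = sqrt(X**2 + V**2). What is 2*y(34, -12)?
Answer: 20*sqrt(13) ≈ 72.111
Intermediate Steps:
y(X, V) = sqrt(V**2 + X**2)
2*y(34, -12) = 2*sqrt((-12)**2 + 34**2) = 2*sqrt(144 + 1156) = 2*sqrt(1300) = 2*(10*sqrt(13)) = 20*sqrt(13)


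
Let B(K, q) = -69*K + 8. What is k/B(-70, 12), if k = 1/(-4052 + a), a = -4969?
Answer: -1/43643598 ≈ -2.2913e-8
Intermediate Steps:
B(K, q) = 8 - 69*K
k = -1/9021 (k = 1/(-4052 - 4969) = 1/(-9021) = -1/9021 ≈ -0.00011085)
k/B(-70, 12) = -1/(9021*(8 - 69*(-70))) = -1/(9021*(8 + 4830)) = -1/9021/4838 = -1/9021*1/4838 = -1/43643598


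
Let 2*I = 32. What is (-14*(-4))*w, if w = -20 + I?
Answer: -224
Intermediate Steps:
I = 16 (I = (½)*32 = 16)
w = -4 (w = -20 + 16 = -4)
(-14*(-4))*w = -14*(-4)*(-4) = 56*(-4) = -224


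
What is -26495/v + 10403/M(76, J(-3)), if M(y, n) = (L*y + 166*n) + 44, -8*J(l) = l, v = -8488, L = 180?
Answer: 1814269431/468070760 ≈ 3.8761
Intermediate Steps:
J(l) = -l/8
M(y, n) = 44 + 166*n + 180*y (M(y, n) = (180*y + 166*n) + 44 = (166*n + 180*y) + 44 = 44 + 166*n + 180*y)
-26495/v + 10403/M(76, J(-3)) = -26495/(-8488) + 10403/(44 + 166*(-⅛*(-3)) + 180*76) = -26495*(-1/8488) + 10403/(44 + 166*(3/8) + 13680) = 26495/8488 + 10403/(44 + 249/4 + 13680) = 26495/8488 + 10403/(55145/4) = 26495/8488 + 10403*(4/55145) = 26495/8488 + 41612/55145 = 1814269431/468070760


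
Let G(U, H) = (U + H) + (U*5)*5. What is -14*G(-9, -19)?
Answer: 3542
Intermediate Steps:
G(U, H) = H + 26*U (G(U, H) = (H + U) + (5*U)*5 = (H + U) + 25*U = H + 26*U)
-14*G(-9, -19) = -14*(-19 + 26*(-9)) = -14*(-19 - 234) = -14*(-253) = 3542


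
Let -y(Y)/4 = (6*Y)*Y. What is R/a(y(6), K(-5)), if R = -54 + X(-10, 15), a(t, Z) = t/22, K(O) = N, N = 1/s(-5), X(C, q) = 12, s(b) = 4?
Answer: 77/72 ≈ 1.0694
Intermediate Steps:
N = 1/4 ≈ 0.25000
K(O) = 1/4
y(Y) = -24*Y**2 (y(Y) = -4*6*Y*Y = -24*Y**2)
a(t, Z) = t/22 (a(t, Z) = t*(1/22) = t/22)
R = -42 (R = -54 + 12 = -42)
R/a(y(6), K(-5)) = -42/((-24*6**2)/22) = -42/((-24*36)/22) = -42/((1/22)*(-864)) = -42/(-432/11) = -42*(-11/432) = 77/72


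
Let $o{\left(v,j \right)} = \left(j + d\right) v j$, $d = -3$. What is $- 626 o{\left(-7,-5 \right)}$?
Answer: $175280$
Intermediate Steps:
$o{\left(v,j \right)} = j v \left(-3 + j\right)$ ($o{\left(v,j \right)} = \left(j - 3\right) v j = \left(-3 + j\right) j v = j v \left(-3 + j\right)$)
$- 626 o{\left(-7,-5 \right)} = - 626 \left(\left(-5\right) \left(-7\right) \left(-3 - 5\right)\right) = - 626 \left(\left(-5\right) \left(-7\right) \left(-8\right)\right) = \left(-626\right) \left(-280\right) = 175280$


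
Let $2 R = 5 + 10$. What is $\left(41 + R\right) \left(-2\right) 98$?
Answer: $-9506$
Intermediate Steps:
$R = \frac{15}{2}$ ($R = \frac{5 + 10}{2} = \frac{1}{2} \cdot 15 = \frac{15}{2} \approx 7.5$)
$\left(41 + R\right) \left(-2\right) 98 = \left(41 + \frac{15}{2}\right) \left(-2\right) 98 = \frac{97}{2} \left(-2\right) 98 = \left(-97\right) 98 = -9506$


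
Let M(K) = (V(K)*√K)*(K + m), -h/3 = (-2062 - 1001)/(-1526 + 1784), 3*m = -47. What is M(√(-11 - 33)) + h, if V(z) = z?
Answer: 3063/86 + I*√2*11^(¾)*√I*(-8084 + 1032*I*√11)/258 ≈ 144.74 - 269.39*I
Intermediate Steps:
m = -47/3 (m = (⅓)*(-47) = -47/3 ≈ -15.667)
h = 3063/86 (h = -3*(-2062 - 1001)/(-1526 + 1784) = -(-9189)/258 = -3*(-1021/86) = 3063/86 ≈ 35.616)
M(K) = K^(3/2)*(-47/3 + K) (M(K) = (K*√K)*(K - 47/3) = K^(3/2)*(-47/3 + K))
M(√(-11 - 33)) + h = (√(-11 - 33))^(3/2)*(-47/3 + √(-11 - 33)) + 3063/86 = (√(-44))^(3/2)*(-47/3 + √(-44)) + 3063/86 = (2*I*√11)^(3/2)*(-47/3 + 2*I*√11) + 3063/86 = (2*√2*11^(¾)*I^(3/2))*(-47/3 + 2*I*√11) + 3063/86 = 2*√2*11^(¾)*I^(3/2)*(-47/3 + 2*I*√11) + 3063/86 = 3063/86 + 2*√2*11^(¾)*I^(3/2)*(-47/3 + 2*I*√11)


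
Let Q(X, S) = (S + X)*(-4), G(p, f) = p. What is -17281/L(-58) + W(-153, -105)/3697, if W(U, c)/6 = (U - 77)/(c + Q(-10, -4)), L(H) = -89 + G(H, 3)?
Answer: 63891997/543459 ≈ 117.57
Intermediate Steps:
L(H) = -89 + H
Q(X, S) = -4*S - 4*X
W(U, c) = 6*(-77 + U)/(56 + c) (W(U, c) = 6*((U - 77)/(c + (-4*(-4) - 4*(-10)))) = 6*((-77 + U)/(c + (16 + 40))) = 6*((-77 + U)/(c + 56)) = 6*((-77 + U)/(56 + c)) = 6*(-77 + U)/(56 + c))
-17281/L(-58) + W(-153, -105)/3697 = -17281/(-89 - 58) + (6*(-77 - 153)/(56 - 105))/3697 = -17281/(-147) + (6*(-230)/(-49))*(1/3697) = -17281*(-1/147) + (6*(-1/49)*(-230))*(1/3697) = 17281/147 + (1380/49)*(1/3697) = 17281/147 + 1380/181153 = 63891997/543459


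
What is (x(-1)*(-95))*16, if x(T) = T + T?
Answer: 3040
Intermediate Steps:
x(T) = 2*T
(x(-1)*(-95))*16 = ((2*(-1))*(-95))*16 = -2*(-95)*16 = 190*16 = 3040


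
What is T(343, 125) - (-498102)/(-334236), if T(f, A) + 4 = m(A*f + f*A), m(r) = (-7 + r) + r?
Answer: 9552883217/55706 ≈ 1.7149e+5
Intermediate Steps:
m(r) = -7 + 2*r
T(f, A) = -11 + 4*A*f (T(f, A) = -4 + (-7 + 2*(A*f + f*A)) = -4 + (-7 + 2*(A*f + A*f)) = -4 + (-7 + 2*(2*A*f)) = -4 + (-7 + 4*A*f) = -11 + 4*A*f)
T(343, 125) - (-498102)/(-334236) = (-11 + 4*125*343) - (-498102)/(-334236) = (-11 + 171500) - (-498102)*(-1)/334236 = 171489 - 1*83017/55706 = 171489 - 83017/55706 = 9552883217/55706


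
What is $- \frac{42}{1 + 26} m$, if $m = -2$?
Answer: $\frac{28}{9} \approx 3.1111$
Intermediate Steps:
$- \frac{42}{1 + 26} m = - \frac{42}{1 + 26} \left(-2\right) = - \frac{42}{27} \left(-2\right) = \left(-42\right) \frac{1}{27} \left(-2\right) = \left(- \frac{14}{9}\right) \left(-2\right) = \frac{28}{9}$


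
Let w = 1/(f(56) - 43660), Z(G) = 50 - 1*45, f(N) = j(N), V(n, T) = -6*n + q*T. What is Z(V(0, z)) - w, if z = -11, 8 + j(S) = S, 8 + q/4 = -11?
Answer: 218061/43612 ≈ 5.0000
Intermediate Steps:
q = -76 (q = -32 + 4*(-11) = -32 - 44 = -76)
j(S) = -8 + S
V(n, T) = -76*T - 6*n (V(n, T) = -6*n - 76*T = -76*T - 6*n)
f(N) = -8 + N
Z(G) = 5 (Z(G) = 50 - 45 = 5)
w = -1/43612 (w = 1/((-8 + 56) - 43660) = 1/(48 - 43660) = 1/(-43612) = -1/43612 ≈ -2.2929e-5)
Z(V(0, z)) - w = 5 - 1*(-1/43612) = 5 + 1/43612 = 218061/43612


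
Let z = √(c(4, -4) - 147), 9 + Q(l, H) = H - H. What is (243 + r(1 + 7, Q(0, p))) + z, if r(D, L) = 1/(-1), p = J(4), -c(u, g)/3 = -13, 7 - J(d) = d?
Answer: 242 + 6*I*√3 ≈ 242.0 + 10.392*I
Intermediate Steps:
J(d) = 7 - d
c(u, g) = 39 (c(u, g) = -3*(-13) = 39)
p = 3 (p = 7 - 1*4 = 7 - 4 = 3)
Q(l, H) = -9 (Q(l, H) = -9 + (H - H) = -9 + 0 = -9)
r(D, L) = -1
z = 6*I*√3 (z = √(39 - 147) = √(-108) = 6*I*√3 ≈ 10.392*I)
(243 + r(1 + 7, Q(0, p))) + z = (243 - 1) + 6*I*√3 = 242 + 6*I*√3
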